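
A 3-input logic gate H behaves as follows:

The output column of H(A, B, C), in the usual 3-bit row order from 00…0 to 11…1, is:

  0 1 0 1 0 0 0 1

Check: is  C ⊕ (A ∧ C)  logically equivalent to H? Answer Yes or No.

Test each input against both H and the formula:
  A=0, B=0, C=0: formula gives 0, H = 0 ✓
  A=0, B=0, C=1: formula gives 1, H = 1 ✓
  A=0, B=1, C=0: formula gives 0, H = 0 ✓
  A=0, B=1, C=1: formula gives 1, H = 1 ✓
  A=1, B=0, C=0: formula gives 0, H = 0 ✓
  …
  A=1, B=1, C=1: formula gives 0, but H = 1 ✗
A single disagreement suffices: at (1,1,1) they differ, so the formula does not compute H.

No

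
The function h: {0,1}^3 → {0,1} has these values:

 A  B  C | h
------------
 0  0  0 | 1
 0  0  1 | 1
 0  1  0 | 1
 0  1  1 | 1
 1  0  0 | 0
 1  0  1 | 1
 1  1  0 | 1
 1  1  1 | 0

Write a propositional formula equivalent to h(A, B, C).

h(A, B, C) = not (((A and not B) and not C) or ((A and B) and C))

h is 0 on only 2 rows — (1,0,0), (1,1,1). Writing each as a minterm (A·¬B·¬C, A·B·C) and OR-ing them characterizes exactly where h=0, so h is the negation of that disjunction.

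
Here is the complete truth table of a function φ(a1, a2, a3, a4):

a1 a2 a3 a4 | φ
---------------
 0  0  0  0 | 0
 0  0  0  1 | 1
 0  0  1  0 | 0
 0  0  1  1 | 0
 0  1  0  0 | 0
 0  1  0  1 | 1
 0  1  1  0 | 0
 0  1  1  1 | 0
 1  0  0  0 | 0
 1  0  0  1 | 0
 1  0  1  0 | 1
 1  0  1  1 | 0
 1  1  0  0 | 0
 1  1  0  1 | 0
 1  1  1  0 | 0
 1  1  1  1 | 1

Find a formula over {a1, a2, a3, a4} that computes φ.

φ(a1, a2, a3, a4) = (((((¬a1 ∧ ¬a2) ∧ ¬a3) ∧ a4) ∨ (((¬a1 ∧ a2) ∧ ¬a3) ∧ a4)) ∨ (((a1 ∧ ¬a2) ∧ a3) ∧ ¬a4)) ∨ (((a1 ∧ a2) ∧ a3) ∧ a4)

Collect the rows where φ=1 — (0,0,0,1), (0,1,0,1), (1,0,1,0), (1,1,1,1) — and write one minterm per row: ¬a1·¬a2·¬a3·a4, ¬a1·a2·¬a3·a4, a1·¬a2·a3·¬a4, a1·a2·a3·a4. Their union (logical OR) reproduces the table exactly.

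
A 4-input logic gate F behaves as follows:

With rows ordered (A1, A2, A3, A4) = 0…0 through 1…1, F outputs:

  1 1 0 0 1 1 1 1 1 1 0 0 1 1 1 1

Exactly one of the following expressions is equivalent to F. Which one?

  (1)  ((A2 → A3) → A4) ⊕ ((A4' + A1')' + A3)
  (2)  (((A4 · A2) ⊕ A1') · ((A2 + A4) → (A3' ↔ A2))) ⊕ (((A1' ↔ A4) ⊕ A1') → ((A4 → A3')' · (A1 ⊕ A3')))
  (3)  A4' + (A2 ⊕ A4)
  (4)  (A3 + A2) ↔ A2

(1): at (0,0,0,0) it gives 0, but F = 1 — eliminated.
(2): at (0,0,1,0) it gives 1, but F = 0 — eliminated.
(3): at (0,0,1,0) it gives 1, but F = 0 — eliminated.
Only (4) survives; checking it on all 16 rows confirms it matches F.

4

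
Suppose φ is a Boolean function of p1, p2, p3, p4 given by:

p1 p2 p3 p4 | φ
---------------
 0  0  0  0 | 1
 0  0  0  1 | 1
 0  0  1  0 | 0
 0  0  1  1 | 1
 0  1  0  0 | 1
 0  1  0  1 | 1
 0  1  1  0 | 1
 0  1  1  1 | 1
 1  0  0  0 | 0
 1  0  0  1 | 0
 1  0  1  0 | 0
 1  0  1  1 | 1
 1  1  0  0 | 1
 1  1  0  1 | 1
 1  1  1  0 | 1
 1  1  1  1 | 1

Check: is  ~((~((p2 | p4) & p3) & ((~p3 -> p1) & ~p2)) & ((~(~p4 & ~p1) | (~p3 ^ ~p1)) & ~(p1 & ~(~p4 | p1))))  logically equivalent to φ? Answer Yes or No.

Yes

Test each input against both φ and the formula:
  p1=0, p2=0, p3=0, p4=0: formula gives 1, φ = 1 ✓
  p1=0, p2=0, p3=0, p4=1: formula gives 1, φ = 1 ✓
  p1=0, p2=0, p3=1, p4=0: formula gives 0, φ = 0 ✓
  p1=0, p2=0, p3=1, p4=1: formula gives 1, φ = 1 ✓
  …and likewise for the remaining 12 rows.
No disagreement on any input; they are logically equivalent.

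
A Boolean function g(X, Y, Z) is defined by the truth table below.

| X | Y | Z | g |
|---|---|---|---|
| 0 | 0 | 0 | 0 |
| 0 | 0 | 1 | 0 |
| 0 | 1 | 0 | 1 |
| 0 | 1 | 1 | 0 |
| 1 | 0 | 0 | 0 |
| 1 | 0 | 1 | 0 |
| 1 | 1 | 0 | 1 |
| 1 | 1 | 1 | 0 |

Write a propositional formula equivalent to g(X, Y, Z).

g(X, Y, Z) = ((not X and Y) and not Z) or ((X and Y) and not Z)

Collect the rows where g=1 — (0,1,0), (1,1,0) — and write one minterm per row: ¬X·Y·¬Z, X·Y·¬Z. Their union (logical OR) reproduces the table exactly.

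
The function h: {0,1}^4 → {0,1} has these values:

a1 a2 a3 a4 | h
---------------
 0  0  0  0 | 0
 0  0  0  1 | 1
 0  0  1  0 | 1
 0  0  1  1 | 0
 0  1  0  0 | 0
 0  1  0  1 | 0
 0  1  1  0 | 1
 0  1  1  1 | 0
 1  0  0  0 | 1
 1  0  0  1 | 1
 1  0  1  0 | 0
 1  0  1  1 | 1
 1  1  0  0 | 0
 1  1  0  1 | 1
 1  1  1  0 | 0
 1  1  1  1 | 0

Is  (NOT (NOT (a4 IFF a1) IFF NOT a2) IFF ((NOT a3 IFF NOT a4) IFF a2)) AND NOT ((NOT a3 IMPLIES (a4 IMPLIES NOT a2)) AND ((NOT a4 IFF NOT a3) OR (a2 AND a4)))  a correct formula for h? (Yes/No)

Test each input against both h and the formula:
  a1=0, a2=0, a3=0, a4=0: formula gives 0, h = 0 ✓
  a1=0, a2=0, a3=0, a4=1: formula gives 0, but h = 1 ✗
A single disagreement suffices: at (0,0,0,1) they differ, so the formula does not compute h.

No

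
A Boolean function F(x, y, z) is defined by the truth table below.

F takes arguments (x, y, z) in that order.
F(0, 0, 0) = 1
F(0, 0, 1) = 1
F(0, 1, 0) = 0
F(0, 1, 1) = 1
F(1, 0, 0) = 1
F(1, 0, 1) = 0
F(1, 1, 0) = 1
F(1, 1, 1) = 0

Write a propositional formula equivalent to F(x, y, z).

The 0-rows are (0,1,0), (1,0,1), (1,1,1). Take each as a conjunction (¬x·y·¬z, x·¬y·z, x·y·z), form their disjunction, and complement — that gives a formula that is 1 everywhere F is.

F(x, y, z) = ¬((((¬x ∧ y) ∧ ¬z) ∨ ((x ∧ ¬y) ∧ z)) ∨ ((x ∧ y) ∧ z))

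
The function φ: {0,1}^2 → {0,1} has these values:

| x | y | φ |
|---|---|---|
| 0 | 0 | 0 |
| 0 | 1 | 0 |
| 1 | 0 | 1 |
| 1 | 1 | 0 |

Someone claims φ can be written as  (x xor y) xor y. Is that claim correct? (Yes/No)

No

Test each input against both φ and the formula:
  x=0, y=0: formula gives 0, φ = 0 ✓
  x=0, y=1: formula gives 0, φ = 0 ✓
  x=1, y=0: formula gives 1, φ = 1 ✓
  x=1, y=1: formula gives 1, but φ = 0 ✗
Row (1,1) is a counterexample, so the formula is not equivalent to φ.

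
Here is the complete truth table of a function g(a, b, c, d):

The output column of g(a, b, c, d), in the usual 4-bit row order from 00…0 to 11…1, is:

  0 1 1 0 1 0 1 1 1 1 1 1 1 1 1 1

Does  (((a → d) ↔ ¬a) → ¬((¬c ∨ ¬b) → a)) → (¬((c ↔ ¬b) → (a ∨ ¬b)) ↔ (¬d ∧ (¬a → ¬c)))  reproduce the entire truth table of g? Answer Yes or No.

No

Evaluate (((a → d) ↔ ¬a) → ¬((¬c ∨ ¬b) → a)) → (¬((c ↔ ¬b) → (a ∨ ¬b)) ↔ (¬d ∧ (¬a → ¬c))) on each row and compare to g:
  a=0, b=0, c=0, d=0: formula gives 0, g = 0 ✓
  a=0, b=0, c=0, d=1: formula gives 1, g = 1 ✓
  a=0, b=0, c=1, d=0: formula gives 1, g = 1 ✓
  a=0, b=0, c=1, d=1: formula gives 1, but g = 0 ✗
Since they disagree at (0,0,1,1), the expression is not a correct formula for g.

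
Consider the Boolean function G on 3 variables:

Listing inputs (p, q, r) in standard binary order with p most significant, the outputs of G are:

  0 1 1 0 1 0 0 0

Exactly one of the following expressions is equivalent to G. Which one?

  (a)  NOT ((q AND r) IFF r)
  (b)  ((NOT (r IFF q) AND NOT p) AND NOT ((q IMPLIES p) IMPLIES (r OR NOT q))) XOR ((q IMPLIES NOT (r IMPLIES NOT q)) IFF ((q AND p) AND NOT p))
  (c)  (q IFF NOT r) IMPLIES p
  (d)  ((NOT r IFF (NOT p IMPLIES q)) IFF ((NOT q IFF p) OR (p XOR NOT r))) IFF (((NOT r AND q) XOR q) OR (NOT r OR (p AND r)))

(a) disagrees with G on (0,1,0) (formula → 0, table → 1); rule it out.
(b) disagrees with G on (0,0,1) (formula → 0, table → 1); rule it out.
(c) disagrees with G on (0,0,0) (formula → 1, table → 0); rule it out.
Only (d) survives; checking it on all 8 rows confirms it matches G.

d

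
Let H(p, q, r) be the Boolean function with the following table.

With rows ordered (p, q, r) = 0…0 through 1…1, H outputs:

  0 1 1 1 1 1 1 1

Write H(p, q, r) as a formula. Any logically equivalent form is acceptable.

The output is 1 whenever at least one input is 1 — the OR of all inputs.

H(p, q, r) = (p OR q) OR r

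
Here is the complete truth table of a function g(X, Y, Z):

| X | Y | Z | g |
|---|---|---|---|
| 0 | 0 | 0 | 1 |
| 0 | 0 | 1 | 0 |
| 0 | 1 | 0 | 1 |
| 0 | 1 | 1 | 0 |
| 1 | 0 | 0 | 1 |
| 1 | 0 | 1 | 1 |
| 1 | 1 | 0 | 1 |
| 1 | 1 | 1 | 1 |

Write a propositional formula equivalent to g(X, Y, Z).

The 0-rows are (0,0,1), (0,1,1). Take each as a conjunction (¬X·¬Y·Z, ¬X·Y·Z), form their disjunction, and complement — that gives a formula that is 1 everywhere g is.

g(X, Y, Z) = NOT (((NOT X AND NOT Y) AND Z) OR ((NOT X AND Y) AND Z))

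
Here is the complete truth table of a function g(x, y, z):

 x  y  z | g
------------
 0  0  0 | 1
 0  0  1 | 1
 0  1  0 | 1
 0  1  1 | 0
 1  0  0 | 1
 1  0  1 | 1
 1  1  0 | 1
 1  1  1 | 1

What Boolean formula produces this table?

g(x, y, z) = ~((~x & y) & z)

g is 0 on exactly one input, (0,1,1), whose minterm is ¬x·y·z. So g is the negation of that single conjunction.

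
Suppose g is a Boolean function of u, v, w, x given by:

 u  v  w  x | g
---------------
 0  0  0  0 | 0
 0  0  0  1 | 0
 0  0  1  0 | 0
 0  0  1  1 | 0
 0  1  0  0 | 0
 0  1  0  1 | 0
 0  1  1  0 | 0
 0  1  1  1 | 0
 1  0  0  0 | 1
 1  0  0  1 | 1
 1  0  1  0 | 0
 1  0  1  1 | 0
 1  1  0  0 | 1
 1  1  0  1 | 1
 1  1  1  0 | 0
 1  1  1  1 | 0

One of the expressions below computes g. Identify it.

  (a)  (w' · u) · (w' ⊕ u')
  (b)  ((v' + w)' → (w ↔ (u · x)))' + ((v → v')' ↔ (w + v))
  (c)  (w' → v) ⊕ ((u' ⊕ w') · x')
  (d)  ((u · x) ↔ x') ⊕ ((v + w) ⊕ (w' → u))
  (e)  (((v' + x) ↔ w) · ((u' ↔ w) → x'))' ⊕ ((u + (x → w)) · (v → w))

(b): at (0,0,0,0) it gives 1, but g = 0 — eliminated.
(c): at (0,0,1,1) it gives 1, but g = 0 — eliminated.
(d): at (0,0,0,1) it gives 1, but g = 0 — eliminated.
(e): at (0,0,0,1) it gives 1, but g = 0 — eliminated.
(a) is the remaining candidate, and it agrees with g on all 16 inputs.

a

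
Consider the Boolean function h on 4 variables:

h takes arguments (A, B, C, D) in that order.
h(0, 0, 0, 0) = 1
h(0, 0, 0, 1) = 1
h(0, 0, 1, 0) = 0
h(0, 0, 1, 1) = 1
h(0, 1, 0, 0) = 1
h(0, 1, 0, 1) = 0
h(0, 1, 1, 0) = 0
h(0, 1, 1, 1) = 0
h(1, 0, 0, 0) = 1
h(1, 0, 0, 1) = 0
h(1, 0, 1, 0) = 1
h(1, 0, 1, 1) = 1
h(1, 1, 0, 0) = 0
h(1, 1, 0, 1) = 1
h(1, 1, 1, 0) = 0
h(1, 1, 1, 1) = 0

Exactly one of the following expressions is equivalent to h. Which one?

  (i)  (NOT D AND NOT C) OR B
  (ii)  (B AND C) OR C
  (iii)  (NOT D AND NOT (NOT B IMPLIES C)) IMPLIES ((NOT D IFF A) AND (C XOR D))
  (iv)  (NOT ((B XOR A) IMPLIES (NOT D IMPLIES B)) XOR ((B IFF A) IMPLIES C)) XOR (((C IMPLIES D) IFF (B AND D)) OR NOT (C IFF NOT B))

iv

(i) disagrees with h on (0,0,0,1) (formula → 0, table → 1); rule it out.
(ii) disagrees with h on (0,0,0,0) (formula → 0, table → 1); rule it out.
(iii) disagrees with h on (0,0,0,0) (formula → 0, table → 1); rule it out.
That leaves (iv). Evaluating it on every row reproduces the table of h exactly.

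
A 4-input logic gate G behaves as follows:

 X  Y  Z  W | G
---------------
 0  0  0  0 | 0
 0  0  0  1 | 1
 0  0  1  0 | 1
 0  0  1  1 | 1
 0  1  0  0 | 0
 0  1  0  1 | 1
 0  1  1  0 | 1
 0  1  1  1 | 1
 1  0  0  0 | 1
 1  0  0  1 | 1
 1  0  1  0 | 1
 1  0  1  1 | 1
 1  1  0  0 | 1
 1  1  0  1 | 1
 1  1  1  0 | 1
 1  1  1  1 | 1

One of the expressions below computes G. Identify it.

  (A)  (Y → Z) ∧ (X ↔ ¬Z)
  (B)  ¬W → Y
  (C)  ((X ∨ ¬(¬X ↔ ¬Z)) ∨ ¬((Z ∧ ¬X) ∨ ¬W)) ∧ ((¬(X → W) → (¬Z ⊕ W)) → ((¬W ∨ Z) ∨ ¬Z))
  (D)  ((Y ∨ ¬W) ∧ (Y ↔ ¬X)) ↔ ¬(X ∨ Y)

(A): at (0,0,0,1) it gives 0, but G = 1 — eliminated.
(B): at (0,0,1,0) it gives 0, but G = 1 — eliminated.
(D): at (0,0,0,1) it gives 0, but G = 1 — eliminated.
(C) is the remaining candidate, and it agrees with G on all 16 inputs.

C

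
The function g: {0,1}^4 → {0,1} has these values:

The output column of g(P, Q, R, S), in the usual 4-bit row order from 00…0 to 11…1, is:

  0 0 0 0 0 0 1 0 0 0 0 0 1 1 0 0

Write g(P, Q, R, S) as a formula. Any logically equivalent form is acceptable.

The 1-rows are (0,1,1,0), (1,1,0,0), (1,1,0,1). Each contributes one minterm — ¬P·Q·R·¬S; P·Q·¬R·¬S; P·Q·¬R·S — and their disjunction is a sum-of-products form of g.

g(P, Q, R, S) = ((((NOT P AND Q) AND R) AND NOT S) OR (((P AND Q) AND NOT R) AND NOT S)) OR (((P AND Q) AND NOT R) AND S)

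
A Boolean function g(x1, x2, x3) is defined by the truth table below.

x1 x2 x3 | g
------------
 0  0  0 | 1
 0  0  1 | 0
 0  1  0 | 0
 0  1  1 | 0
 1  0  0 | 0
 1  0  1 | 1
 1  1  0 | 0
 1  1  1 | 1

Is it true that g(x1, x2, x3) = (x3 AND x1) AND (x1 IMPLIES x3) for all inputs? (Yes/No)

No

Evaluate (x3 AND x1) AND (x1 IMPLIES x3) on each row and compare to g:
  x1=0, x2=0, x3=0: formula gives 0, but g = 1 ✗
Since they disagree at (0,0,0), the expression is not a correct formula for g.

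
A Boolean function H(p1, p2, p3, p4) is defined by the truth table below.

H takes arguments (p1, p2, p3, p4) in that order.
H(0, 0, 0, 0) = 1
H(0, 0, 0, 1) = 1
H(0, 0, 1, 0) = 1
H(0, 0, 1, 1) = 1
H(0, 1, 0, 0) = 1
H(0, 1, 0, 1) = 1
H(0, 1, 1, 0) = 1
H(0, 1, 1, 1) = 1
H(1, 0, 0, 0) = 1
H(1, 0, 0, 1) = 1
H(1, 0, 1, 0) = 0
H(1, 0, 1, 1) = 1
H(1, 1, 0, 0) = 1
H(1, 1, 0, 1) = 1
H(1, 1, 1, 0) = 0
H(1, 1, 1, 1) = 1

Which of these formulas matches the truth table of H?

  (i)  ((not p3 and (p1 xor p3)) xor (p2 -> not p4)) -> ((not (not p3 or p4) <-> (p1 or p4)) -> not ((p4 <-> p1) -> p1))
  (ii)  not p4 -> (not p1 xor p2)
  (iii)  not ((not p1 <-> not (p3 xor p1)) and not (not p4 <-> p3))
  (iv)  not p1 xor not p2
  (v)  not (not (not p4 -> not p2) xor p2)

(ii): at (0,1,0,0) it gives 0, but H = 1 — eliminated.
(iii): at (0,0,0,0) it gives 0, but H = 1 — eliminated.
(iv): at (0,0,0,0) it gives 0, but H = 1 — eliminated.
(v): at (0,1,0,1) it gives 0, but H = 1 — eliminated.
That leaves (i). Evaluating it on every row reproduces the table of H exactly.

i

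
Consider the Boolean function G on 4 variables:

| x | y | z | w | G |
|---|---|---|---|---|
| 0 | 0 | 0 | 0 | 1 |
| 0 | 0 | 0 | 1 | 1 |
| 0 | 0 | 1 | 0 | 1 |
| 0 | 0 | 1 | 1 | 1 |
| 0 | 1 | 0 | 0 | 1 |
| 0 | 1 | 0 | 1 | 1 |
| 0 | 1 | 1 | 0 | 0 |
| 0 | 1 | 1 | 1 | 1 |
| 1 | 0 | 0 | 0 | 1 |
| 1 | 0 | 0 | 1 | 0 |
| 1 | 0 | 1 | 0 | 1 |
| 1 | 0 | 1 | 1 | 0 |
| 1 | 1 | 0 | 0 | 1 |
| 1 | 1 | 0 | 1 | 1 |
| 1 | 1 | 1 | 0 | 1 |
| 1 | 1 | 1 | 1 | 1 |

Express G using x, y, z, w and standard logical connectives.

G(x, y, z, w) = not (((((not x and y) and z) and not w) or (((x and not y) and not z) and w)) or (((x and not y) and z) and w))

There are just 3 zero rows: (0,1,1,0), (1,0,0,1), (1,0,1,1). Their minterms are ¬x·y·z·¬w, x·¬y·¬z·w, x·¬y·z·w; the OR of those covers precisely the 0-outputs, and negating it yields G.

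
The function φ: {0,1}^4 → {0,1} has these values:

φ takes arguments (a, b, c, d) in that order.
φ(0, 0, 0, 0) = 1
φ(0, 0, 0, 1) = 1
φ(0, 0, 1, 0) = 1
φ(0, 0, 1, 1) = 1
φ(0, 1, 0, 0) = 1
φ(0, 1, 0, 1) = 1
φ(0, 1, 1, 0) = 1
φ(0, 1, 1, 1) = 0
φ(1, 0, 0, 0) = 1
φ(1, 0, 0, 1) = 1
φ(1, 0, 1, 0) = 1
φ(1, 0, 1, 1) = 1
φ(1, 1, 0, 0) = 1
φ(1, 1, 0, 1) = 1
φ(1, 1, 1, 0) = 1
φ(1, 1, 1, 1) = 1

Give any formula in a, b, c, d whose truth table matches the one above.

φ is 0 on exactly one input, (0,1,1,1), whose minterm is ¬a·b·c·d. So φ is the negation of that single conjunction.

φ(a, b, c, d) = ¬(((¬a ∧ b) ∧ c) ∧ d)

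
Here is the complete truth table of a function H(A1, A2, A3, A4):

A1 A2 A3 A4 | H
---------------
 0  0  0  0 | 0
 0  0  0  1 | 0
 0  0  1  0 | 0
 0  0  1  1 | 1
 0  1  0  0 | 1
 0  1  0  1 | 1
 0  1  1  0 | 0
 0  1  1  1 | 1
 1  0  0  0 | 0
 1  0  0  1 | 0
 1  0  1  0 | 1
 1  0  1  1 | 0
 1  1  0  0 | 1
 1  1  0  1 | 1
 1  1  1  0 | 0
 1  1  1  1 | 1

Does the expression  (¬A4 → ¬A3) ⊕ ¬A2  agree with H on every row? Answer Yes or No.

Check the formula against H row by row:
  A1=0, A2=0, A3=0, A4=0: formula gives 0, H = 0 ✓
  A1=0, A2=0, A3=0, A4=1: formula gives 0, H = 0 ✓
  A1=0, A2=0, A3=1, A4=0: formula gives 1, but H = 0 ✗
Since they disagree at (0,0,1,0), the expression is not a correct formula for H.

No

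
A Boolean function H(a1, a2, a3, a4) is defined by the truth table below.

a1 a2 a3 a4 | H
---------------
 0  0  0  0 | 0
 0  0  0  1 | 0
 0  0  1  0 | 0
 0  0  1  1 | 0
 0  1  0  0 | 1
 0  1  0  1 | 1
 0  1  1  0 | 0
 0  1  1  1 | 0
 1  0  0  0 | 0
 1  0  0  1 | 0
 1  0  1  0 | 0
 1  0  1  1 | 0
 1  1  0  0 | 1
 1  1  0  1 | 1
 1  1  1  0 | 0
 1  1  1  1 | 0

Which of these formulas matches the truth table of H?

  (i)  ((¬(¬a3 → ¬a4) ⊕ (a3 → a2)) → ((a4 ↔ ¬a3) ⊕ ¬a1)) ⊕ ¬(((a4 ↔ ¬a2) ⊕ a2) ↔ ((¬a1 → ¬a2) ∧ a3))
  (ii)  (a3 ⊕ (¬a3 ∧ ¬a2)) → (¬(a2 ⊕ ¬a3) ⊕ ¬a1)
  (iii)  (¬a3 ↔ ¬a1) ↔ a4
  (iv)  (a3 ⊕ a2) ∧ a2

iv

(i) fails at (0,0,0,0): the formula yields 1, H is 0.
(ii) fails at (0,0,0,0): the formula yields 1, H is 0.
(iii) fails at (0,0,0,1): the formula yields 1, H is 0.
Only (iv) survives; checking it on all 16 rows confirms it matches H.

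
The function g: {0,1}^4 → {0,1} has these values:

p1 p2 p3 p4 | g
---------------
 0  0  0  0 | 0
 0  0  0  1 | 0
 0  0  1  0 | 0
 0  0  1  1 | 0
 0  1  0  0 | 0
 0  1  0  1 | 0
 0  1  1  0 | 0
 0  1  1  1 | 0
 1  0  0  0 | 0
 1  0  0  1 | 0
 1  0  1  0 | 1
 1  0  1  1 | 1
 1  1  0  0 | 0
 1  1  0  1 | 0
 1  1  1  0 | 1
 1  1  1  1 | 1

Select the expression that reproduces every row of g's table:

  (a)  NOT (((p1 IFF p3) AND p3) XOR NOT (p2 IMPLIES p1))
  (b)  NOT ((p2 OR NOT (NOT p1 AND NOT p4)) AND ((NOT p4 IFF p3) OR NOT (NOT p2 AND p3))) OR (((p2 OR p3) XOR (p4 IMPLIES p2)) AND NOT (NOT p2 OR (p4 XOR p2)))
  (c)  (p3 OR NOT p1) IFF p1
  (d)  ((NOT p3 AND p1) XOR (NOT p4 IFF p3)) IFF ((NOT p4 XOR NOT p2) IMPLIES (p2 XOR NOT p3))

c

(a) fails at (0,0,0,0): the formula yields 1, g is 0.
(b) fails at (0,0,0,0): the formula yields 1, g is 0.
(d) fails at (0,0,0,1): the formula yields 1, g is 0.
That leaves (c). Evaluating it on every row reproduces the table of g exactly.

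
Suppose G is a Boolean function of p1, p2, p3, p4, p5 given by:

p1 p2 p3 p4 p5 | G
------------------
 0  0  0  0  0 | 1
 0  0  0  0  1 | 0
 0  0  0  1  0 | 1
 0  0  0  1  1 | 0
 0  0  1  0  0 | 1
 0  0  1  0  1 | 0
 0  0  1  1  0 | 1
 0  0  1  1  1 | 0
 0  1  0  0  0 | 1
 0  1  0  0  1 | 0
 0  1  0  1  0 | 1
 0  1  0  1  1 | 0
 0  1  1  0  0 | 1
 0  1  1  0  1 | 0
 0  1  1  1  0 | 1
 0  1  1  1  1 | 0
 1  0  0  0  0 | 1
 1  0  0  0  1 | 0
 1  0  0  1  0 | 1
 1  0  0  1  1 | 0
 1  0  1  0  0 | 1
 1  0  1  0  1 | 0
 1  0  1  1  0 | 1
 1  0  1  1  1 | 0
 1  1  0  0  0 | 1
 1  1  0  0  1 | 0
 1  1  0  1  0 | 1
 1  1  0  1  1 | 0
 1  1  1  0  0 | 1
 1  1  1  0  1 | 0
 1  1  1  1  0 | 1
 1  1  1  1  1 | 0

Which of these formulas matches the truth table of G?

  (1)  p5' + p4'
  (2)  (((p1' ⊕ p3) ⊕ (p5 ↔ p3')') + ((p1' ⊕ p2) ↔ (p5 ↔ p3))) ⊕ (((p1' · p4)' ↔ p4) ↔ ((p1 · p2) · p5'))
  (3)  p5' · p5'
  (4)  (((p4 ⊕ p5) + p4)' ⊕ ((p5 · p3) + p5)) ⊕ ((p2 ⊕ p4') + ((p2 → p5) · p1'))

(1) fails at (0,0,0,0,1): the formula yields 1, G is 0.
(2) fails at (0,0,0,0,0): the formula yields 0, G is 1.
(4) fails at (0,0,0,0,0): the formula yields 0, G is 1.
Only (3) survives; checking it on all 32 rows confirms it matches G.

3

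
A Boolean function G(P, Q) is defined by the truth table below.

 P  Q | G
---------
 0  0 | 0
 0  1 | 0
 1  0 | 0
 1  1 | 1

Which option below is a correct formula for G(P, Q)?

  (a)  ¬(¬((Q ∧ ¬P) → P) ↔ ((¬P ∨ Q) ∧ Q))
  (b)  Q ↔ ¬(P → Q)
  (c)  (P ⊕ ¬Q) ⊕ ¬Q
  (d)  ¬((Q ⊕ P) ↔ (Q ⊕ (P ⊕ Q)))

a

(b): at (0,0) it gives 1, but G = 0 — eliminated.
(c): at (1,0) it gives 1, but G = 0 — eliminated.
(d): at (0,1) it gives 1, but G = 0 — eliminated.
Only (a) survives; checking it on all 4 rows confirms it matches G.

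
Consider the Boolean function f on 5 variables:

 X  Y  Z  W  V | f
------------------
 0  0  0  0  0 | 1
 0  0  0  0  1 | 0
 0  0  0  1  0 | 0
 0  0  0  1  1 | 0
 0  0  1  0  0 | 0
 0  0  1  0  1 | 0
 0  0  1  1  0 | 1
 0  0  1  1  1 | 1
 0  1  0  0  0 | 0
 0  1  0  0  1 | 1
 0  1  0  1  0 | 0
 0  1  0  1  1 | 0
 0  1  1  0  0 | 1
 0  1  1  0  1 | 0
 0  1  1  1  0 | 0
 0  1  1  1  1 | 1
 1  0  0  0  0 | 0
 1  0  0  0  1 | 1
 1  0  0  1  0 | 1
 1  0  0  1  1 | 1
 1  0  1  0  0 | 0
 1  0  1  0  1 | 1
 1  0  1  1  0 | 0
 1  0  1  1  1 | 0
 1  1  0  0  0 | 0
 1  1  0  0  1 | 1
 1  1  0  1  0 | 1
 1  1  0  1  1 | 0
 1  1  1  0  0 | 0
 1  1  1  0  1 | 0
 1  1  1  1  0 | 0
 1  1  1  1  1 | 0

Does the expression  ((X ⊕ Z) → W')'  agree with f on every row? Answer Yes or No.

No

Test each input against both f and the formula:
  X=0, Y=0, Z=0, W=0, V=0: formula gives 0, but f = 1 ✗
Row (0,0,0,0,0) is a counterexample, so the formula is not equivalent to f.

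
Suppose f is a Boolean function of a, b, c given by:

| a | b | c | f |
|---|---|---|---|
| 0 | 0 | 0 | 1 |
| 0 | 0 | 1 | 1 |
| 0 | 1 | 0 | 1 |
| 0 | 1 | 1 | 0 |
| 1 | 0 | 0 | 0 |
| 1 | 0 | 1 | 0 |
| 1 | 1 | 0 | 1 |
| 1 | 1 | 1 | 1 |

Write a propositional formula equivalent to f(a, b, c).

The 0-rows are (0,1,1), (1,0,0), (1,0,1). Take each as a conjunction (¬a·b·c, a·¬b·¬c, a·¬b·c), form their disjunction, and complement — that gives a formula that is 1 everywhere f is.

f(a, b, c) = not ((((not a and b) and c) or ((a and not b) and not c)) or ((a and not b) and c))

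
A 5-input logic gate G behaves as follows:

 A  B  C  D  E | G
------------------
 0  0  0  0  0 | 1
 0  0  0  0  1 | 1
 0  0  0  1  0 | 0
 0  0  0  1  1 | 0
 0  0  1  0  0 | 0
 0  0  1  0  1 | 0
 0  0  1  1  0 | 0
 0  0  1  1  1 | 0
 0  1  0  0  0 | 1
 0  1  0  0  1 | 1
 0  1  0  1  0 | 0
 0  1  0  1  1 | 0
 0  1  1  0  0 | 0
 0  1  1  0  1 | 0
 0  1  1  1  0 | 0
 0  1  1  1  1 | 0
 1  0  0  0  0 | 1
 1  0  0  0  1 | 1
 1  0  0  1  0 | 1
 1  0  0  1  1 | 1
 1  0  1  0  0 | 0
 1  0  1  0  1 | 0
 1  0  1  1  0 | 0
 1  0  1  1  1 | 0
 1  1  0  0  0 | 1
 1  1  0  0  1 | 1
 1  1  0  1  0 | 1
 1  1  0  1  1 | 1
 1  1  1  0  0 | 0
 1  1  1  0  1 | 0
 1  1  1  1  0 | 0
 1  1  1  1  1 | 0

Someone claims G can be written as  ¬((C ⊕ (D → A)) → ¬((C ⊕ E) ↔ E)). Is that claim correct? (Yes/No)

Test each input against both G and the formula:
  A=0, B=0, C=0, D=0, E=0: formula gives 1, G = 1 ✓
  A=0, B=0, C=0, D=0, E=1: formula gives 1, G = 1 ✓
  A=0, B=0, C=0, D=1, E=0: formula gives 0, G = 0 ✓
  A=0, B=0, C=0, D=1, E=1: formula gives 0, G = 0 ✓
  …and likewise for the remaining 28 rows.
Every row agrees, so the formula is equivalent.

Yes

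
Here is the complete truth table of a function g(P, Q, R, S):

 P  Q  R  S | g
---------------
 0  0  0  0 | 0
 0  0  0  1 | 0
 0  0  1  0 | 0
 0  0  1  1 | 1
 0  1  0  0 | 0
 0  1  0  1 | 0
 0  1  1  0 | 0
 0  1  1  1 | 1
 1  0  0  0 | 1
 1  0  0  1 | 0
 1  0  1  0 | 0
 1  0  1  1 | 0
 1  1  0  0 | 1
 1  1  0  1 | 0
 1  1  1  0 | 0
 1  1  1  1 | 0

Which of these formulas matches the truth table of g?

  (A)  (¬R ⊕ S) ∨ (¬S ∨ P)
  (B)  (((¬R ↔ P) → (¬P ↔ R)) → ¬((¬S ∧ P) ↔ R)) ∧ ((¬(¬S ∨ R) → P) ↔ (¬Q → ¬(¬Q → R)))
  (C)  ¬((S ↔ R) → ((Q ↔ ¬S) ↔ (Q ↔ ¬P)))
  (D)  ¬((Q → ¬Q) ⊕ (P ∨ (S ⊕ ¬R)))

(A): at (0,0,0,0) it gives 1, but g = 0 — eliminated.
(B): at (0,0,1,1) it gives 0, but g = 1 — eliminated.
(D): at (0,0,0,0) it gives 1, but g = 0 — eliminated.
(C) is the remaining candidate, and it agrees with g on all 16 inputs.

C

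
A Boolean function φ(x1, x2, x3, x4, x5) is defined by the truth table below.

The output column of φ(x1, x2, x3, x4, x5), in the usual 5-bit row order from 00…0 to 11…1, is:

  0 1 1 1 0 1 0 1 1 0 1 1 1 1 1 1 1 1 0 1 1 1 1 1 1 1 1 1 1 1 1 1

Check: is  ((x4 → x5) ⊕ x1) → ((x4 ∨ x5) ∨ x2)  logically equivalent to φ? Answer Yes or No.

Test each input against both φ and the formula:
  x1=0, x2=0, x3=0, x4=0, x5=0: formula gives 0, φ = 0 ✓
  x1=0, x2=0, x3=0, x4=0, x5=1: formula gives 1, φ = 1 ✓
  x1=0, x2=0, x3=0, x4=1, x5=0: formula gives 1, φ = 1 ✓
  x1=0, x2=0, x3=0, x4=1, x5=1: formula gives 1, φ = 1 ✓
  …
  x1=0, x2=0, x3=1, x4=1, x5=0: formula gives 1, but φ = 0 ✗
A single disagreement suffices: at (0,0,1,1,0) they differ, so the formula does not compute φ.

No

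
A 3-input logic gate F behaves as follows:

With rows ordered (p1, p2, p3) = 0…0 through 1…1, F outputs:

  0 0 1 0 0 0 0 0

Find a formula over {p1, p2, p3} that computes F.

F is 1 on exactly one input, (0,1,0), whose minterm is ¬p1·p2·¬p3. So F is just that conjunction.

F(p1, p2, p3) = (p1' · p2) · p3'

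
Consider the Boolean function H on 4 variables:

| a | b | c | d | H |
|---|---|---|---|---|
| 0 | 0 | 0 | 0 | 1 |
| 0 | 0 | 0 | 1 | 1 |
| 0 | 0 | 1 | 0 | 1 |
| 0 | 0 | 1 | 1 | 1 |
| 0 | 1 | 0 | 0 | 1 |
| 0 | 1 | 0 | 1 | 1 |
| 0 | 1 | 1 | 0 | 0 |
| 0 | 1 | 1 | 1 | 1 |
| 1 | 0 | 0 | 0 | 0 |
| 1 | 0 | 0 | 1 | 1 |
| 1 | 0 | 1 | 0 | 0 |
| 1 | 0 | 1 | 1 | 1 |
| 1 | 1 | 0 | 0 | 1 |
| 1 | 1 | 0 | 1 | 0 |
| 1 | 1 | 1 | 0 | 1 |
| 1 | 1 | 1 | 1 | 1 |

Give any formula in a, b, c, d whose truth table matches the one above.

The 0-rows are (0,1,1,0), (1,0,0,0), (1,0,1,0), (1,1,0,1). Take each as a conjunction (¬a·b·c·¬d, a·¬b·¬c·¬d, a·¬b·c·¬d, a·b·¬c·d), form their disjunction, and complement — that gives a formula that is 1 everywhere H is.

H(a, b, c, d) = NOT ((((((NOT a AND b) AND c) AND NOT d) OR (((a AND NOT b) AND NOT c) AND NOT d)) OR (((a AND NOT b) AND c) AND NOT d)) OR (((a AND b) AND NOT c) AND d))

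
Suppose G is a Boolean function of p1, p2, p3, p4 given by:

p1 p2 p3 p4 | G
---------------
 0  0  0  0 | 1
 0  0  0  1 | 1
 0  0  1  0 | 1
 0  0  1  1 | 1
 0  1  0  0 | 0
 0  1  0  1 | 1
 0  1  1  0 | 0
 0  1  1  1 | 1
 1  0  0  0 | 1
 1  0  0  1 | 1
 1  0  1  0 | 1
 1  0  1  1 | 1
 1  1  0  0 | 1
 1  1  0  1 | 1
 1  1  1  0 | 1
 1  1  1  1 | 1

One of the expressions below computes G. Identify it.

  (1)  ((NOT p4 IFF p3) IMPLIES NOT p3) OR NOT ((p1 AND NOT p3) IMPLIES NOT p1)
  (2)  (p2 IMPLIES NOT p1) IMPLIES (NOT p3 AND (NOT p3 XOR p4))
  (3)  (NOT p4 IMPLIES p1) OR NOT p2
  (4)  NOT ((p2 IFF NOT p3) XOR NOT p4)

3

(1) fails at (0,0,1,0): the formula yields 0, G is 1.
(2) fails at (0,0,0,1): the formula yields 0, G is 1.
(4) fails at (0,0,0,0): the formula yields 0, G is 1.
Only (3) survives; checking it on all 16 rows confirms it matches G.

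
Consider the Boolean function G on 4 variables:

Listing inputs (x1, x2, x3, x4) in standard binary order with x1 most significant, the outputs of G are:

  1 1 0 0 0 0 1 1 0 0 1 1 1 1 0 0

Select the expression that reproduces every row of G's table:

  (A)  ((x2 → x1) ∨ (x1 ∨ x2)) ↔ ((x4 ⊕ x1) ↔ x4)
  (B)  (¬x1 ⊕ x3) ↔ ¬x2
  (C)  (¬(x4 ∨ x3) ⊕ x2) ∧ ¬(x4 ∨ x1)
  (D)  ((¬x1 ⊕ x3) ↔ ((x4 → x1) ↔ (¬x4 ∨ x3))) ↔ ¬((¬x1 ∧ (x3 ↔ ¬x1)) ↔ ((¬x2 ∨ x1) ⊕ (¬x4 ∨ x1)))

(A): at (0,0,1,0) it gives 1, but G = 0 — eliminated.
(C): at (0,0,0,1) it gives 0, but G = 1 — eliminated.
(D): at (0,0,0,0) it gives 0, but G = 1 — eliminated.
(B) is the remaining candidate, and it agrees with G on all 16 inputs.

B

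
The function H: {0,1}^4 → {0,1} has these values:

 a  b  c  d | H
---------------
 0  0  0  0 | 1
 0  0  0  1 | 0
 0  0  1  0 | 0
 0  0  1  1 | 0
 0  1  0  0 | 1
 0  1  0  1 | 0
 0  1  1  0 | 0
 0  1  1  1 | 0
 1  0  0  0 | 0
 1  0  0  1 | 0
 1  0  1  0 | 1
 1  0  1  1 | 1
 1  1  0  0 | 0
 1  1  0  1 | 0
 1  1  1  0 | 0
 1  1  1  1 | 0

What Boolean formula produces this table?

Collect the rows where H=1 — (0,0,0,0), (0,1,0,0), (1,0,1,0), (1,0,1,1) — and write one minterm per row: ¬a·¬b·¬c·¬d, ¬a·b·¬c·¬d, a·¬b·c·¬d, a·¬b·c·d. Their union (logical OR) reproduces the table exactly.

H(a, b, c, d) = (((((a' · b') · c') · d') + (((a' · b) · c') · d')) + (((a · b') · c) · d')) + (((a · b') · c) · d)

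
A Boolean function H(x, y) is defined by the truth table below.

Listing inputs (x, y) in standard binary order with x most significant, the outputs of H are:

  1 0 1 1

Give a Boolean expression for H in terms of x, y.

This is y → x (false only at 0,1).

H(x, y) = y → x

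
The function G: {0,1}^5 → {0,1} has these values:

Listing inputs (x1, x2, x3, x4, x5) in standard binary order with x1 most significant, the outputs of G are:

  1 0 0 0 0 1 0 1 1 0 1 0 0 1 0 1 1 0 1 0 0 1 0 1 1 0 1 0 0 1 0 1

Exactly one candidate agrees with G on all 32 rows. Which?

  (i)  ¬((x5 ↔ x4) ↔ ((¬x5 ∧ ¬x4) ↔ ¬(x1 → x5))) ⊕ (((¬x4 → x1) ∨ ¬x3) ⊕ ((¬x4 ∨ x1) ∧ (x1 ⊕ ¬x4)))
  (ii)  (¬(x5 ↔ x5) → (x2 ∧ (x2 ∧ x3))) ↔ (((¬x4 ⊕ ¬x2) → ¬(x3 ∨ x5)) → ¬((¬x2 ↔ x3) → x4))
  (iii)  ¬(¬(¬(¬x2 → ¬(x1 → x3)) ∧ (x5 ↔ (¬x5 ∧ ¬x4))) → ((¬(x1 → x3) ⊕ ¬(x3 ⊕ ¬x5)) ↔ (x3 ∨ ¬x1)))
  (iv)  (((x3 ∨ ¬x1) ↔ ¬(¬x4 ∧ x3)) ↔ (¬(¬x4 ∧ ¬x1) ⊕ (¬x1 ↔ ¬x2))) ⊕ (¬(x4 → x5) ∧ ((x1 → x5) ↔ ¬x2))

(i) fails at (0,0,0,0,1): the formula yields 1, G is 0.
(ii) fails at (0,0,0,0,0): the formula yields 0, G is 1.
(iv) fails at (0,0,0,0,1): the formula yields 1, G is 0.
(iii) is the remaining candidate, and it agrees with G on all 32 inputs.

iii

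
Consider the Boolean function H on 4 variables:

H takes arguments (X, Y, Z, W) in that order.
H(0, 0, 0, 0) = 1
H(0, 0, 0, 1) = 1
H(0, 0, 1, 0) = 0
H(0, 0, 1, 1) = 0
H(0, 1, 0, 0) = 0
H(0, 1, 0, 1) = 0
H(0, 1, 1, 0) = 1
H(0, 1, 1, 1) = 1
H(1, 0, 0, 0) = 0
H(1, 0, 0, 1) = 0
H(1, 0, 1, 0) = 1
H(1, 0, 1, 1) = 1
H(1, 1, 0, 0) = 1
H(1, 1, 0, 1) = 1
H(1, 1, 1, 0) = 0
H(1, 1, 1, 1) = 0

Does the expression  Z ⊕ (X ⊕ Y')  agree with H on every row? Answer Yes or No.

Yes

Evaluate Z ⊕ (X ⊕ Y') on each row and compare to H:
  X=0, Y=0, Z=0, W=0: formula gives 1, H = 1 ✓
  X=0, Y=0, Z=0, W=1: formula gives 1, H = 1 ✓
  X=0, Y=0, Z=1, W=0: formula gives 0, H = 0 ✓
  X=0, Y=0, Z=1, W=1: formula gives 0, H = 0 ✓
  … (the remaining 12 rows also agree.)
Every row agrees, so the formula is equivalent.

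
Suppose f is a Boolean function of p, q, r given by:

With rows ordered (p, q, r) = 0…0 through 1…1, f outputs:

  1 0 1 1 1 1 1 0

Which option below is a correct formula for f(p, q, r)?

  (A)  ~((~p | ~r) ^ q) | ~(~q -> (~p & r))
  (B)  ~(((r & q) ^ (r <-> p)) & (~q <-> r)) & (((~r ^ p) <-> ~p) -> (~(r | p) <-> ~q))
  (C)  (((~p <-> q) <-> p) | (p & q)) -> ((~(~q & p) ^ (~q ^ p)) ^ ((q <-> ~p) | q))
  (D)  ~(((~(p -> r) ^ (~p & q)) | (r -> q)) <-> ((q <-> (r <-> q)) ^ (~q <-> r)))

A

(B) disagrees with f on (0,0,1) (formula → 1, table → 0); rule it out.
(C) disagrees with f on (0,0,0) (formula → 0, table → 1); rule it out.
(D) disagrees with f on (0,1,0) (formula → 0, table → 1); rule it out.
That leaves (A). Evaluating it on every row reproduces the table of f exactly.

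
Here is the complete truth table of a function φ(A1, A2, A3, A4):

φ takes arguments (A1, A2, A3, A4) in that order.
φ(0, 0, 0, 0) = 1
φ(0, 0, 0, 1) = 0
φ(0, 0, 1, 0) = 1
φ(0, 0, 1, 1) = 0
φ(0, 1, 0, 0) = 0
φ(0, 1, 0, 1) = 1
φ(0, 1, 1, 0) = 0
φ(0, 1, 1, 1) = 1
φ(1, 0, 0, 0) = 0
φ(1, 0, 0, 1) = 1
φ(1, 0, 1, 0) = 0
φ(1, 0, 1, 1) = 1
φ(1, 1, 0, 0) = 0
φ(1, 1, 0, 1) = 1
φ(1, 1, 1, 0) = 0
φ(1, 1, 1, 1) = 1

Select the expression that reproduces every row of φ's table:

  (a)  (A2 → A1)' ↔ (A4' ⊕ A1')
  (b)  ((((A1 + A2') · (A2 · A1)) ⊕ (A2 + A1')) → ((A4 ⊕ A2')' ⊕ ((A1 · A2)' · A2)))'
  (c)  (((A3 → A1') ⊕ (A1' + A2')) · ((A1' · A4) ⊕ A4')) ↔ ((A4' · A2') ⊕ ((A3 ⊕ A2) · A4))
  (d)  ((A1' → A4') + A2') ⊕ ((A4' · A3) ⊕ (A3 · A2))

(b) disagrees with φ on (0,1,0,0) (formula → 1, table → 0); rule it out.
(c) disagrees with φ on (0,0,0,0) (formula → 0, table → 1); rule it out.
(d) disagrees with φ on (0,0,0,1) (formula → 1, table → 0); rule it out.
Only (a) survives; checking it on all 16 rows confirms it matches φ.

a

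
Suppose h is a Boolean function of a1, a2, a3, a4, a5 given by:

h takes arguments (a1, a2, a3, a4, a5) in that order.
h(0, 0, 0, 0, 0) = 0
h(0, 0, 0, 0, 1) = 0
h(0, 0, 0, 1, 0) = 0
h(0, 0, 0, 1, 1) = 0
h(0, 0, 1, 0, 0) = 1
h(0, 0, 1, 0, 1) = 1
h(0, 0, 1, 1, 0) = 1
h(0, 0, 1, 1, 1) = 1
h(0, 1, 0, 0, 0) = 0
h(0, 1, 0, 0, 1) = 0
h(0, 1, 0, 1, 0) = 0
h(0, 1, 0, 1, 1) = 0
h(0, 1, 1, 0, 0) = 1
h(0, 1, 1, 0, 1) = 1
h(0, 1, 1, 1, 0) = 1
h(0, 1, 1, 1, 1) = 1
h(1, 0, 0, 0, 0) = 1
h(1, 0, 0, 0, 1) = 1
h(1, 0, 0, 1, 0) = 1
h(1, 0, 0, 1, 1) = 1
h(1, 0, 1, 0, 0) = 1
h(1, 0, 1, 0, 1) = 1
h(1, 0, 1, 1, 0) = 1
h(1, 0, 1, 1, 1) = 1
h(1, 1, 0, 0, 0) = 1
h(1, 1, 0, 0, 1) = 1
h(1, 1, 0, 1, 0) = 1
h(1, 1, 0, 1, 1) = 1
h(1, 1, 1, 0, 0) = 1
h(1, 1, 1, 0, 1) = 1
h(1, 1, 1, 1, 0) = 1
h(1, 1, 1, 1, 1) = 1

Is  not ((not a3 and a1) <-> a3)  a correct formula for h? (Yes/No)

Yes

Check the formula against h row by row:
  a1=0, a2=0, a3=0, a4=0, a5=0: formula gives 0, h = 0 ✓
  a1=0, a2=0, a3=0, a4=0, a5=1: formula gives 0, h = 0 ✓
  a1=0, a2=0, a3=0, a4=1, a5=0: formula gives 0, h = 0 ✓
  a1=0, a2=0, a3=0, a4=1, a5=1: formula gives 0, h = 0 ✓
  … (the remaining 28 rows also agree.)
No disagreement on any input; they are logically equivalent.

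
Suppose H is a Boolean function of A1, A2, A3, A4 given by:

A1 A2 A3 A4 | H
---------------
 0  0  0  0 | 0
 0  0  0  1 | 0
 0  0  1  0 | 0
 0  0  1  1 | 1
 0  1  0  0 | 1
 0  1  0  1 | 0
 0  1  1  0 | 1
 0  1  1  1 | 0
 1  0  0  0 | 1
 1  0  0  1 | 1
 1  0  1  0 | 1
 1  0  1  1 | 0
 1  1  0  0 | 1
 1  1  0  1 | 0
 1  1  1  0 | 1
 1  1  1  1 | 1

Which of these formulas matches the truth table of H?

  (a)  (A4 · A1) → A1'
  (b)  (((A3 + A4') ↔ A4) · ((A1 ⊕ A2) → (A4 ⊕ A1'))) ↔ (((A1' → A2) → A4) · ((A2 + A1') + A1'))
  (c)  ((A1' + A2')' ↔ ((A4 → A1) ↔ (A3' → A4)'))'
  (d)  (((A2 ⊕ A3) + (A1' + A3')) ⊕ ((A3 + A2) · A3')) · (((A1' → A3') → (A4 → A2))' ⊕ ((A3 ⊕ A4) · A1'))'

(a) fails at (0,0,0,0): the formula yields 1, H is 0.
(c) fails at (0,0,0,0): the formula yields 1, H is 0.
(d) fails at (0,0,0,0): the formula yields 1, H is 0.
Only (b) survives; checking it on all 16 rows confirms it matches H.

b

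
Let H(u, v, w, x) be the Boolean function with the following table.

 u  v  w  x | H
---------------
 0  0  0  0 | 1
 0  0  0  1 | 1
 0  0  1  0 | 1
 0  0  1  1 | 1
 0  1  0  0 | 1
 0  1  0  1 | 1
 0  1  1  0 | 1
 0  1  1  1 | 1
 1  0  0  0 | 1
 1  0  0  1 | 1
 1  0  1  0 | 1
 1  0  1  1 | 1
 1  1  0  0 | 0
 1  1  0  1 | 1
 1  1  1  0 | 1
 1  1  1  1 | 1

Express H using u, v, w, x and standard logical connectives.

H(u, v, w, x) = ¬(((u ∧ v) ∧ ¬w) ∧ ¬x)

H is 0 on exactly one input, (1,1,0,0), whose minterm is u·v·¬w·¬x. So H is the negation of that single conjunction.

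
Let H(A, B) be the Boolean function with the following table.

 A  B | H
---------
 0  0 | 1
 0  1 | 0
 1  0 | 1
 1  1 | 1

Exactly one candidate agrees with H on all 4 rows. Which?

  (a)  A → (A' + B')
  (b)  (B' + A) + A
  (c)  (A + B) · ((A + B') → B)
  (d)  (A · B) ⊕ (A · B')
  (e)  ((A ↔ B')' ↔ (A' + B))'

b

(a): at (0,1) it gives 1, but H = 0 — eliminated.
(c): at (0,0) it gives 0, but H = 1 — eliminated.
(d): at (0,0) it gives 0, but H = 1 — eliminated.
(e): at (0,0) it gives 0, but H = 1 — eliminated.
Only (b) survives; checking it on all 4 rows confirms it matches H.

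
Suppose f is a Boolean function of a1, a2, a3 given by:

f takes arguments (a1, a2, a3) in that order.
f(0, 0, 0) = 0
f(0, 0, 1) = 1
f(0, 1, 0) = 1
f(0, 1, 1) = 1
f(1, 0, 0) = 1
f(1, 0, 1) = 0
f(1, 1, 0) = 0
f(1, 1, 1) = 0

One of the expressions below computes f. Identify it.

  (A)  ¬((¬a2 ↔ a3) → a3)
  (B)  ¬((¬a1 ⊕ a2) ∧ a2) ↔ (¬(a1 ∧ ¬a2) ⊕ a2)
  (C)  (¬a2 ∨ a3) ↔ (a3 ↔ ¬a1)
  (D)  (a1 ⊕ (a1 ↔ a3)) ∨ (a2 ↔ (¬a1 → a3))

(A) disagrees with f on (0,0,1) (formula → 0, table → 1); rule it out.
(B) disagrees with f on (0,0,0) (formula → 1, table → 0); rule it out.
(D) disagrees with f on (0,0,0) (formula → 1, table → 0); rule it out.
That leaves (C). Evaluating it on every row reproduces the table of f exactly.

C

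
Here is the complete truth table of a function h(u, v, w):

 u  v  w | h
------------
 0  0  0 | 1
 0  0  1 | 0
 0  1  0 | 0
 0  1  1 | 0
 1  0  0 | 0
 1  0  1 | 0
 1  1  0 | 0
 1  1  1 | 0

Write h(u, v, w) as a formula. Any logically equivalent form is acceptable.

h(u, v, w) = NOT ((u OR v) OR w)

The output is 1 only when every input is 0 — NOR of all inputs.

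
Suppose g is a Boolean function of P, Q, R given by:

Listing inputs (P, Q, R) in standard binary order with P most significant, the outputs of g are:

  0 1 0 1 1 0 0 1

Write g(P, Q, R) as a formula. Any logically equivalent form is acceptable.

g(P, Q, R) = ((((not P and not Q) and R) or ((not P and Q) and R)) or ((P and not Q) and not R)) or ((P and Q) and R)

Collect the rows where g=1 — (0,0,1), (0,1,1), (1,0,0), (1,1,1) — and write one minterm per row: ¬P·¬Q·R, ¬P·Q·R, P·¬Q·¬R, P·Q·R. Their union (logical OR) reproduces the table exactly.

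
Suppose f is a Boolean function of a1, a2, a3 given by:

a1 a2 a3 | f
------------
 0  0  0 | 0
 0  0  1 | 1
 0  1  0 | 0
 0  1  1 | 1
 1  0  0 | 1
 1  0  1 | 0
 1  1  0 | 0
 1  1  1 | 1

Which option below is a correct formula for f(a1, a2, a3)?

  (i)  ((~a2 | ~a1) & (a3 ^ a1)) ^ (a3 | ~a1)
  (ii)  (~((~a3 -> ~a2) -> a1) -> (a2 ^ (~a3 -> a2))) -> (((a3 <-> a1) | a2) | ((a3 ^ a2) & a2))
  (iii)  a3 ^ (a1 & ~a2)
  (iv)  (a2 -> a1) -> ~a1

iii

(i): at (0,0,0) it gives 1, but f = 0 — eliminated.
(ii): at (0,0,0) it gives 1, but f = 0 — eliminated.
(iv): at (0,0,0) it gives 1, but f = 0 — eliminated.
(iii) is the remaining candidate, and it agrees with f on all 8 inputs.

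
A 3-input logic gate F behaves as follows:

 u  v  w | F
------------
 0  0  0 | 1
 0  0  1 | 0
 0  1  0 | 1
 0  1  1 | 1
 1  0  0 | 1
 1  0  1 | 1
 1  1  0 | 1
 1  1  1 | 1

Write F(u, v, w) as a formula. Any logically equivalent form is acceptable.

F(u, v, w) = ¬((¬u ∧ ¬v) ∧ w)

Only row (0,0,1) gives 0. So F is 1 everywhere except there — the complement of the minterm ¬u·¬v·w.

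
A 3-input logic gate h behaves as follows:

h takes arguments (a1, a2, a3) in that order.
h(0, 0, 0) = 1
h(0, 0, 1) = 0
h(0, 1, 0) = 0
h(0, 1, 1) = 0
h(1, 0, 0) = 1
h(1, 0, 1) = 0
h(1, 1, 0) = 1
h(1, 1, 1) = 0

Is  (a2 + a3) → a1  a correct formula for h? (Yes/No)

Evaluate (a2 + a3) → a1 on each row and compare to h:
  a1=0, a2=0, a3=0: formula gives 1, h = 1 ✓
  a1=0, a2=0, a3=1: formula gives 0, h = 0 ✓
  a1=0, a2=1, a3=0: formula gives 0, h = 0 ✓
  a1=0, a2=1, a3=1: formula gives 0, h = 0 ✓
  a1=1, a2=0, a3=0: formula gives 1, h = 1 ✓
  a1=1, a2=0, a3=1: formula gives 1, but h = 0 ✗
Since they disagree at (1,0,1), the expression is not a correct formula for h.

No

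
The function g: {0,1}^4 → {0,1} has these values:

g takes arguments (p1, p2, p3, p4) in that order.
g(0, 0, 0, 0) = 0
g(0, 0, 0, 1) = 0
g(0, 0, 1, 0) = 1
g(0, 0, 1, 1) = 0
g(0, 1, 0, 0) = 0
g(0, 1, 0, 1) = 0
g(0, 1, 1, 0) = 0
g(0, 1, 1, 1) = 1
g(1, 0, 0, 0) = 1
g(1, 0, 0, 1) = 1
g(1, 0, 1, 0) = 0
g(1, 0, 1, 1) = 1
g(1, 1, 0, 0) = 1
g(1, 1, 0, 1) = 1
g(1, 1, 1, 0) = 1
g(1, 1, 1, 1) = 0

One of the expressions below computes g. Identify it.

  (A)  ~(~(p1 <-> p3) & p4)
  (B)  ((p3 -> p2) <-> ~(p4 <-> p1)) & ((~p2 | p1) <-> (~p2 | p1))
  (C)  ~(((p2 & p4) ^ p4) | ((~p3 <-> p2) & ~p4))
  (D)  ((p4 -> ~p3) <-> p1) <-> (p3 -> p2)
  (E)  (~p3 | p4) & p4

D

(A): at (0,0,0,0) it gives 1, but g = 0 — eliminated.
(B): at (0,0,0,1) it gives 1, but g = 0 — eliminated.
(C): at (0,0,0,0) it gives 1, but g = 0 — eliminated.
(E): at (0,0,0,1) it gives 1, but g = 0 — eliminated.
(D) is the remaining candidate, and it agrees with g on all 16 inputs.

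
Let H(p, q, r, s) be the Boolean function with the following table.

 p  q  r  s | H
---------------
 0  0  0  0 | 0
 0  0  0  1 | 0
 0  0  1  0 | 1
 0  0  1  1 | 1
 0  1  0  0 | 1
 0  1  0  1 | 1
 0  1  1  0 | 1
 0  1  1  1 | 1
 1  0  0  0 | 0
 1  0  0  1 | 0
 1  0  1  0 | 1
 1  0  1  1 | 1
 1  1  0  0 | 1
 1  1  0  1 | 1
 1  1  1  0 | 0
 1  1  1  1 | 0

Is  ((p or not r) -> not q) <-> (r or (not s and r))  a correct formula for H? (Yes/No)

Check the formula against H row by row:
  p=0, q=0, r=0, s=0: formula gives 0, H = 0 ✓
  p=0, q=0, r=0, s=1: formula gives 0, H = 0 ✓
  p=0, q=0, r=1, s=0: formula gives 1, H = 1 ✓
  p=0, q=0, r=1, s=1: formula gives 1, H = 1 ✓
  … (the remaining 12 rows also agree.)
No disagreement on any input; they are logically equivalent.

Yes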